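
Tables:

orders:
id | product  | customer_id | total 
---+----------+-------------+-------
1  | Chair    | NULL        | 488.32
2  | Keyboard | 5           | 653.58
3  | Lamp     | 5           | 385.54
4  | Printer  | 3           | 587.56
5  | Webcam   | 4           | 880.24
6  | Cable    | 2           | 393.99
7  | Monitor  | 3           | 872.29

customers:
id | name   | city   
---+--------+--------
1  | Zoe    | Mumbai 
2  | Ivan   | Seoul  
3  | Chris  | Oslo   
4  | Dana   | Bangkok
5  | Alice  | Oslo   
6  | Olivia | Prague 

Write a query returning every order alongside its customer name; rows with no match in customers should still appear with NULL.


LEFT JOIN keeps every row from orders (the left table); where customer_id has no match in customers, the customer columns become NULL. Walk through each order:
  - order 1 (Chair): customer_id=NULL, no match -> kept with NULL
  - order 2 (Keyboard): customer_id=5 -> matches Alice
  - order 3 (Lamp): customer_id=5 -> matches Alice
  - order 4 (Printer): customer_id=3 -> matches Chris
  - order 5 (Webcam): customer_id=4 -> matches Dana
  - order 6 (Cable): customer_id=2 -> matches Ivan
  - order 7 (Monitor): customer_id=3 -> matches Chris
All 7 rows appear; 1 has NULL customer.

SQL:
SELECT a.product, b.name AS customer
FROM orders a
LEFT JOIN customers b ON a.customer_id = b.id

Result:
product  | customer
---------+---------
Chair    | NULL    
Keyboard | Alice   
Lamp     | Alice   
Printer  | Chris   
Webcam   | Dana    
Cable    | Ivan    
Monitor  | Chris   


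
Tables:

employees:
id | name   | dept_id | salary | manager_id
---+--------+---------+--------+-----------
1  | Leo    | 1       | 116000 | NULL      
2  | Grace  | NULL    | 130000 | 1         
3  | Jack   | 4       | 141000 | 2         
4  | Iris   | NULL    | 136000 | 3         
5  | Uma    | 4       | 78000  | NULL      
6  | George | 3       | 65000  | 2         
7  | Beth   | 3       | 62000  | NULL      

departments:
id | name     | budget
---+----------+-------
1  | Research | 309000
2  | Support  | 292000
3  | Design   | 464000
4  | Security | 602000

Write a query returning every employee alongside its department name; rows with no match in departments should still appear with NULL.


LEFT JOIN keeps every row from employees (the left table); where dept_id has no match in departments, the department columns become NULL. Walk through each employee:
  - employee 1 (Leo): dept_id=1 -> matches Research
  - employee 2 (Grace): dept_id=NULL, no match -> kept with NULL
  - employee 3 (Jack): dept_id=4 -> matches Security
  - employee 4 (Iris): dept_id=NULL, no match -> kept with NULL
  - employee 5 (Uma): dept_id=4 -> matches Security
  - employee 6 (George): dept_id=3 -> matches Design
  - employee 7 (Beth): dept_id=3 -> matches Design
All 7 rows appear; 2 have NULL department.

SQL:
SELECT a.name, b.name AS department
FROM employees a
LEFT JOIN departments b ON a.dept_id = b.id

Result:
name   | department
-------+-----------
Leo    | Research  
Grace  | NULL      
Jack   | Security  
Iris   | NULL      
Uma    | Security  
George | Design    
Beth   | Design    


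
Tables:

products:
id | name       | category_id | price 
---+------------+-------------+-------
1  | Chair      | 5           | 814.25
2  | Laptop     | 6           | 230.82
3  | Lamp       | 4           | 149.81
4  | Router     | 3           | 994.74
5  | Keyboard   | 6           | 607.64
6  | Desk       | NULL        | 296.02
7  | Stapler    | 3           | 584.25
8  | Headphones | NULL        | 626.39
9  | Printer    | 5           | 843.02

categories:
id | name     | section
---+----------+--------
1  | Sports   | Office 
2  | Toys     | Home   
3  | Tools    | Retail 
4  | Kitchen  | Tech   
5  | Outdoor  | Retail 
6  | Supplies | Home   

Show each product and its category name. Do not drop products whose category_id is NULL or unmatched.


LEFT JOIN keeps every row from products (the left table); where category_id has no match in categories, the category columns become NULL. Walk through each product:
  - product 1 (Chair): category_id=5 -> matches Outdoor
  - product 2 (Laptop): category_id=6 -> matches Supplies
  - product 3 (Lamp): category_id=4 -> matches Kitchen
  - product 4 (Router): category_id=3 -> matches Tools
  - product 5 (Keyboard): category_id=6 -> matches Supplies
  - product 6 (Desk): category_id=NULL, no match -> kept with NULL
  - product 7 (Stapler): category_id=3 -> matches Tools
  - product 8 (Headphones): category_id=NULL, no match -> kept with NULL
  - product 9 (Printer): category_id=5 -> matches Outdoor
All 9 rows appear; 2 have NULL category.

SQL:
SELECT a.name, b.name AS category
FROM products a
LEFT JOIN categories b ON a.category_id = b.id

Result:
name       | category
-----------+---------
Chair      | Outdoor 
Laptop     | Supplies
Lamp       | Kitchen 
Router     | Tools   
Keyboard   | Supplies
Desk       | NULL    
Stapler    | Tools   
Headphones | NULL    
Printer    | Outdoor 


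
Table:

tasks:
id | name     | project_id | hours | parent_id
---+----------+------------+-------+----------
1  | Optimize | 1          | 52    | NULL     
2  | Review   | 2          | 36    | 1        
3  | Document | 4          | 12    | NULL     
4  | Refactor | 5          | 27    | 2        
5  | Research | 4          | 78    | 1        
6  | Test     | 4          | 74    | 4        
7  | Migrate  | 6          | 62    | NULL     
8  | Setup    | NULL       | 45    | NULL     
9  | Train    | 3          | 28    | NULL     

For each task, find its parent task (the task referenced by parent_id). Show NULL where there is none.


This is a self-join: tasks is joined to a second copy of itself, matching each row's parent_id to another row's id. Use LEFT JOIN so rows with parent_id=NULL are kept.
  - task 1 (Optimize): parent_id=NULL -> NULL
  - task 2 (Review): parent_id=1 -> Optimize
  - task 3 (Document): parent_id=NULL -> NULL
  - task 4 (Refactor): parent_id=2 -> Review
  - task 5 (Research): parent_id=1 -> Optimize
  - task 6 (Test): parent_id=4 -> Refactor
  - task 7 (Migrate): parent_id=NULL -> NULL
  - task 8 (Setup): parent_id=NULL -> NULL
  - task 9 (Train): parent_id=NULL -> NULL

SQL:
SELECT a.name AS item, b.name AS parent
FROM tasks a
LEFT JOIN tasks b ON a.parent_id = b.id

Result:
item     | parent  
---------+---------
Optimize | NULL    
Review   | Optimize
Document | NULL    
Refactor | Review  
Research | Optimize
Test     | Refactor
Migrate  | NULL    
Setup    | NULL    
Train    | NULL    


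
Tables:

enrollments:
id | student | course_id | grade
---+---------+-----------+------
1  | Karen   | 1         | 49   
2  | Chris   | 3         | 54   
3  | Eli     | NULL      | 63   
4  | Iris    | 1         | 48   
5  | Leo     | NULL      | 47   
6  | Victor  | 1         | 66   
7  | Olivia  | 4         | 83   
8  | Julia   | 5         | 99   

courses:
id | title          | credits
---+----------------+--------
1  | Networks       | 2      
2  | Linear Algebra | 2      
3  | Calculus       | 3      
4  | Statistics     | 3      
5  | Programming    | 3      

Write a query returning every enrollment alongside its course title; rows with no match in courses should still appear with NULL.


LEFT JOIN keeps every row from enrollments (the left table); where course_id has no match in courses, the course columns become NULL. Walk through each enrollment:
  - enrollment 1 (Karen): course_id=1 -> matches Networks
  - enrollment 2 (Chris): course_id=3 -> matches Calculus
  - enrollment 3 (Eli): course_id=NULL, no match -> kept with NULL
  - enrollment 4 (Iris): course_id=1 -> matches Networks
  - enrollment 5 (Leo): course_id=NULL, no match -> kept with NULL
  - enrollment 6 (Victor): course_id=1 -> matches Networks
  - enrollment 7 (Olivia): course_id=4 -> matches Statistics
  - enrollment 8 (Julia): course_id=5 -> matches Programming
All 8 rows appear; 2 have NULL course.

SQL:
SELECT a.student, b.title AS course
FROM enrollments a
LEFT JOIN courses b ON a.course_id = b.id

Result:
student | course     
--------+------------
Karen   | Networks   
Chris   | Calculus   
Eli     | NULL       
Iris    | Networks   
Leo     | NULL       
Victor  | Networks   
Olivia  | Statistics 
Julia   | Programming


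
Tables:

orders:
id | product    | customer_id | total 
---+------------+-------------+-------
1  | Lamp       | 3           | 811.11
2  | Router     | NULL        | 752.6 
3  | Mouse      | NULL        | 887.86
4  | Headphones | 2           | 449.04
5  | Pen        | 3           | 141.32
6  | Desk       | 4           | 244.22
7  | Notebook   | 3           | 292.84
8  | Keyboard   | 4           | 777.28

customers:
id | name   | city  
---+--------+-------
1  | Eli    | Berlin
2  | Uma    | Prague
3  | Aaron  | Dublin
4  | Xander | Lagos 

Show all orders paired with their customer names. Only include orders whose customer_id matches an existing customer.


INNER JOIN keeps only orders rows whose customer_id matches an id in customers. Walk through each order:
  - order 1 (Lamp): customer_id=3 -> matches Aaron
  - order 2 (Router): customer_id=NULL, no match -> dropped
  - order 3 (Mouse): customer_id=NULL, no match -> dropped
  - order 4 (Headphones): customer_id=2 -> matches Uma
  - order 5 (Pen): customer_id=3 -> matches Aaron
  - order 6 (Desk): customer_id=4 -> matches Xander
  - order 7 (Notebook): customer_id=3 -> matches Aaron
  - order 8 (Keyboard): customer_id=4 -> matches Xander
So 2 of 8 rows are dropped.

SQL:
SELECT a.product, b.name AS customer
FROM orders a
INNER JOIN customers b ON a.customer_id = b.id

Result:
product    | customer
-----------+---------
Lamp       | Aaron   
Headphones | Uma     
Pen        | Aaron   
Desk       | Xander  
Notebook   | Aaron   
Keyboard   | Xander  


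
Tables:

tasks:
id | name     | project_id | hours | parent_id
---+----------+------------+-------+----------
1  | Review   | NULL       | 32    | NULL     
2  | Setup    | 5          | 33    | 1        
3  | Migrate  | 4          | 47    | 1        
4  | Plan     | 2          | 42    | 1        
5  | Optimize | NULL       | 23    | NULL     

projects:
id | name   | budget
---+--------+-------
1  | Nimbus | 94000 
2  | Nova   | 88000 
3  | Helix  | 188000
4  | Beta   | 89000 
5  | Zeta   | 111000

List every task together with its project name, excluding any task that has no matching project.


INNER JOIN keeps only tasks rows whose project_id matches an id in projects. Walk through each task:
  - task 1 (Review): project_id=NULL, no match -> dropped
  - task 2 (Setup): project_id=5 -> matches Zeta
  - task 3 (Migrate): project_id=4 -> matches Beta
  - task 4 (Plan): project_id=2 -> matches Nova
  - task 5 (Optimize): project_id=NULL, no match -> dropped
So 2 of 5 rows are dropped.

SQL:
SELECT a.name, b.name AS project
FROM tasks a
INNER JOIN projects b ON a.project_id = b.id

Result:
name    | project
--------+--------
Setup   | Zeta   
Migrate | Beta   
Plan    | Nova   


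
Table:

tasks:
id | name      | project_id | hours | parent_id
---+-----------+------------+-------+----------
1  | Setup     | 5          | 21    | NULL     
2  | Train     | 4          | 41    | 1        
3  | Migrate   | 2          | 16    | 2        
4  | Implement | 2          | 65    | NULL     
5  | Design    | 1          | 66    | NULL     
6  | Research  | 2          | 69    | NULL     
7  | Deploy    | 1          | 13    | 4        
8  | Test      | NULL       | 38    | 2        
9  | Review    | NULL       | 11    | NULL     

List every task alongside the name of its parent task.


This is a self-join: tasks is joined to a second copy of itself, matching each row's parent_id to another row's id. Use LEFT JOIN so rows with parent_id=NULL are kept.
  - task 1 (Setup): parent_id=NULL -> NULL
  - task 2 (Train): parent_id=1 -> Setup
  - task 3 (Migrate): parent_id=2 -> Train
  - task 4 (Implement): parent_id=NULL -> NULL
  - task 5 (Design): parent_id=NULL -> NULL
  - task 6 (Research): parent_id=NULL -> NULL
  - task 7 (Deploy): parent_id=4 -> Implement
  - task 8 (Test): parent_id=2 -> Train
  - task 9 (Review): parent_id=NULL -> NULL

SQL:
SELECT a.name AS item, b.name AS parent
FROM tasks a
LEFT JOIN tasks b ON a.parent_id = b.id

Result:
item      | parent   
----------+----------
Setup     | NULL     
Train     | Setup    
Migrate   | Train    
Implement | NULL     
Design    | NULL     
Research  | NULL     
Deploy    | Implement
Test      | Train    
Review    | NULL     


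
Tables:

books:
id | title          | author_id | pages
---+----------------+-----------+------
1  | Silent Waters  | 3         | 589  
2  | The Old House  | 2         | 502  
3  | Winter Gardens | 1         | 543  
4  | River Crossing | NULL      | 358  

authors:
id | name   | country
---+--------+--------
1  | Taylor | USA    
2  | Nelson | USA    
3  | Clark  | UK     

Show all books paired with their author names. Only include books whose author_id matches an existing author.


INNER JOIN keeps only books rows whose author_id matches an id in authors. Walk through each book:
  - book 1 (Silent Waters): author_id=3 -> matches Clark
  - book 2 (The Old House): author_id=2 -> matches Nelson
  - book 3 (Winter Gardens): author_id=1 -> matches Taylor
  - book 4 (River Crossing): author_id=NULL, no match -> dropped
So 1 of 4 rows is dropped.

SQL:
SELECT a.title, b.name AS author
FROM books a
INNER JOIN authors b ON a.author_id = b.id

Result:
title          | author
---------------+-------
Silent Waters  | Clark 
The Old House  | Nelson
Winter Gardens | Taylor


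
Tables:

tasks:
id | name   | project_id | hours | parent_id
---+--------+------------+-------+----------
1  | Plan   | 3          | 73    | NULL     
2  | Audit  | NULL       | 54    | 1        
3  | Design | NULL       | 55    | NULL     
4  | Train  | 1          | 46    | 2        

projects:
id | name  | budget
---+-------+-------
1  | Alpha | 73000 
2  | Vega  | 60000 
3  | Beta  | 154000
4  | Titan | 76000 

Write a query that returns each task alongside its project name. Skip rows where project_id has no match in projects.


INNER JOIN keeps only tasks rows whose project_id matches an id in projects. Walk through each task:
  - task 1 (Plan): project_id=3 -> matches Beta
  - task 2 (Audit): project_id=NULL, no match -> dropped
  - task 3 (Design): project_id=NULL, no match -> dropped
  - task 4 (Train): project_id=1 -> matches Alpha
So 2 of 4 rows are dropped.

SQL:
SELECT a.name, b.name AS project
FROM tasks a
INNER JOIN projects b ON a.project_id = b.id

Result:
name  | project
------+--------
Plan  | Beta   
Train | Alpha  


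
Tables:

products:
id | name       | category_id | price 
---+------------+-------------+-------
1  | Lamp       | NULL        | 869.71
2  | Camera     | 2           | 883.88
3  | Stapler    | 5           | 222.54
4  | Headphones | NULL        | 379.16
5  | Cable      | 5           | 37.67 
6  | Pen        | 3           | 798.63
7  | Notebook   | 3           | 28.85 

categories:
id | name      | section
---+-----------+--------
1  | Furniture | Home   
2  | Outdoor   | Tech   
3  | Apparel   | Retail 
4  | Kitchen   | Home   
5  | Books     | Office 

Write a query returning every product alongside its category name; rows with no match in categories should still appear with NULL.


LEFT JOIN keeps every row from products (the left table); where category_id has no match in categories, the category columns become NULL. Walk through each product:
  - product 1 (Lamp): category_id=NULL, no match -> kept with NULL
  - product 2 (Camera): category_id=2 -> matches Outdoor
  - product 3 (Stapler): category_id=5 -> matches Books
  - product 4 (Headphones): category_id=NULL, no match -> kept with NULL
  - product 5 (Cable): category_id=5 -> matches Books
  - product 6 (Pen): category_id=3 -> matches Apparel
  - product 7 (Notebook): category_id=3 -> matches Apparel
All 7 rows appear; 2 have NULL category.

SQL:
SELECT a.name, b.name AS category
FROM products a
LEFT JOIN categories b ON a.category_id = b.id

Result:
name       | category
-----------+---------
Lamp       | NULL    
Camera     | Outdoor 
Stapler    | Books   
Headphones | NULL    
Cable      | Books   
Pen        | Apparel 
Notebook   | Apparel 


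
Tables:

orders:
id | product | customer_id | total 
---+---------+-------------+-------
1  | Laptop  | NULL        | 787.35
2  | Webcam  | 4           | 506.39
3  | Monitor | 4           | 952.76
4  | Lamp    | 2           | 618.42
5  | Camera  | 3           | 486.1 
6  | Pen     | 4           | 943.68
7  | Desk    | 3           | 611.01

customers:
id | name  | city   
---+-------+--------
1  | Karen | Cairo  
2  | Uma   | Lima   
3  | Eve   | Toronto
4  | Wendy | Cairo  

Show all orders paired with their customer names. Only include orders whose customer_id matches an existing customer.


INNER JOIN keeps only orders rows whose customer_id matches an id in customers. Walk through each order:
  - order 1 (Laptop): customer_id=NULL, no match -> dropped
  - order 2 (Webcam): customer_id=4 -> matches Wendy
  - order 3 (Monitor): customer_id=4 -> matches Wendy
  - order 4 (Lamp): customer_id=2 -> matches Uma
  - order 5 (Camera): customer_id=3 -> matches Eve
  - order 6 (Pen): customer_id=4 -> matches Wendy
  - order 7 (Desk): customer_id=3 -> matches Eve
So 1 of 7 rows is dropped.

SQL:
SELECT a.product, b.name AS customer
FROM orders a
INNER JOIN customers b ON a.customer_id = b.id

Result:
product | customer
--------+---------
Webcam  | Wendy   
Monitor | Wendy   
Lamp    | Uma     
Camera  | Eve     
Pen     | Wendy   
Desk    | Eve     


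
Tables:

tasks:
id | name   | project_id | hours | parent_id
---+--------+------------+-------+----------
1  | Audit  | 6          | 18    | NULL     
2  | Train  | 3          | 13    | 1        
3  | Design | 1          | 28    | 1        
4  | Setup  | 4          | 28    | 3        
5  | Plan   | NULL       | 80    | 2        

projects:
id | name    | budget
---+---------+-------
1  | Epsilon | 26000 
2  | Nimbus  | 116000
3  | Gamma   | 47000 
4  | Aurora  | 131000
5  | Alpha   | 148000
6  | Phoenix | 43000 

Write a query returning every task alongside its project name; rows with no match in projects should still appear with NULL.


LEFT JOIN keeps every row from tasks (the left table); where project_id has no match in projects, the project columns become NULL. Walk through each task:
  - task 1 (Audit): project_id=6 -> matches Phoenix
  - task 2 (Train): project_id=3 -> matches Gamma
  - task 3 (Design): project_id=1 -> matches Epsilon
  - task 4 (Setup): project_id=4 -> matches Aurora
  - task 5 (Plan): project_id=NULL, no match -> kept with NULL
All 5 rows appear; 1 has NULL project.

SQL:
SELECT a.name, b.name AS project
FROM tasks a
LEFT JOIN projects b ON a.project_id = b.id

Result:
name   | project
-------+--------
Audit  | Phoenix
Train  | Gamma  
Design | Epsilon
Setup  | Aurora 
Plan   | NULL   


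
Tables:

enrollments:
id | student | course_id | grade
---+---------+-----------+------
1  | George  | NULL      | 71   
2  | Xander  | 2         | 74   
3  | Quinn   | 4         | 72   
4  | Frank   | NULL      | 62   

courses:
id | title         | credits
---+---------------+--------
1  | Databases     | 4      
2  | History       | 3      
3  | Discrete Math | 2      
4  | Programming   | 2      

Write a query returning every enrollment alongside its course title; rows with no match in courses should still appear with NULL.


LEFT JOIN keeps every row from enrollments (the left table); where course_id has no match in courses, the course columns become NULL. Walk through each enrollment:
  - enrollment 1 (George): course_id=NULL, no match -> kept with NULL
  - enrollment 2 (Xander): course_id=2 -> matches History
  - enrollment 3 (Quinn): course_id=4 -> matches Programming
  - enrollment 4 (Frank): course_id=NULL, no match -> kept with NULL
All 4 rows appear; 2 have NULL course.

SQL:
SELECT a.student, b.title AS course
FROM enrollments a
LEFT JOIN courses b ON a.course_id = b.id

Result:
student | course     
--------+------------
George  | NULL       
Xander  | History    
Quinn   | Programming
Frank   | NULL       


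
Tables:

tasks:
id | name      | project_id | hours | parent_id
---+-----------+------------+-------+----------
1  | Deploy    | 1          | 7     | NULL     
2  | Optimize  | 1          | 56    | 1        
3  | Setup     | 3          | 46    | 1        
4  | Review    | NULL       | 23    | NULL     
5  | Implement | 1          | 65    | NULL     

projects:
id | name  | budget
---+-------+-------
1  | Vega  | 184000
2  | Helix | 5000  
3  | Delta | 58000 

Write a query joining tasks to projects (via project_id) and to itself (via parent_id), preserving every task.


Two LEFT JOINs from the same base table tasks: one to projects via project_id, one to tasks itself via parent_id. Both are LEFT so every task is preserved.
Match against projects:
  - task 1 (Deploy): project_id=1 -> matches Vega
  - task 2 (Optimize): project_id=1 -> matches Vega
  - task 3 (Setup): project_id=3 -> matches Delta
  - task 4 (Review): project_id=NULL, no match -> kept with NULL
  - task 5 (Implement): project_id=1 -> matches Vega
Match against tasks (self):
  - task 1 (Deploy): parent_id=NULL -> NULL
  - task 2 (Optimize): parent_id=1 -> Deploy
  - task 3 (Setup): parent_id=1 -> Deploy
  - task 4 (Review): parent_id=NULL -> NULL
  - task 5 (Implement): parent_id=NULL -> NULL

SQL:
SELECT a.name, b.name AS project, c.name AS parent
FROM tasks a
LEFT JOIN projects b ON a.project_id = b.id
LEFT JOIN tasks c ON a.parent_id = c.id

Result:
name      | project | parent
----------+---------+-------
Deploy    | Vega    | NULL  
Optimize  | Vega    | Deploy
Setup     | Delta   | Deploy
Review    | NULL    | NULL  
Implement | Vega    | NULL  


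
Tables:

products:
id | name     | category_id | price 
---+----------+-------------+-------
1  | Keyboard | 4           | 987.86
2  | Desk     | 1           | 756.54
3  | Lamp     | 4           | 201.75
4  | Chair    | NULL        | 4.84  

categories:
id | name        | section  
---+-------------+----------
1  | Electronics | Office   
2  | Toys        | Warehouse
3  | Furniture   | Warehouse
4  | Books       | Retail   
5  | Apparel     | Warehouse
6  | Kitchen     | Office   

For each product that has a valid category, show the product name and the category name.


INNER JOIN keeps only products rows whose category_id matches an id in categories. Walk through each product:
  - product 1 (Keyboard): category_id=4 -> matches Books
  - product 2 (Desk): category_id=1 -> matches Electronics
  - product 3 (Lamp): category_id=4 -> matches Books
  - product 4 (Chair): category_id=NULL, no match -> dropped
So 1 of 4 rows is dropped.

SQL:
SELECT a.name, b.name AS category
FROM products a
INNER JOIN categories b ON a.category_id = b.id

Result:
name     | category   
---------+------------
Keyboard | Books      
Desk     | Electronics
Lamp     | Books      


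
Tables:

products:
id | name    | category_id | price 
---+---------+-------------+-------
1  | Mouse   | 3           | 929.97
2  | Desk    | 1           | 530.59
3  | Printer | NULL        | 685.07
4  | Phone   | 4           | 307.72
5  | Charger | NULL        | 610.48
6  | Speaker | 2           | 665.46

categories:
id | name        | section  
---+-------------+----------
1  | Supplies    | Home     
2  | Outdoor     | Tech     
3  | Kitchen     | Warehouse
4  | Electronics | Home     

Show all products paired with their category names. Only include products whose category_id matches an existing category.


INNER JOIN keeps only products rows whose category_id matches an id in categories. Walk through each product:
  - product 1 (Mouse): category_id=3 -> matches Kitchen
  - product 2 (Desk): category_id=1 -> matches Supplies
  - product 3 (Printer): category_id=NULL, no match -> dropped
  - product 4 (Phone): category_id=4 -> matches Electronics
  - product 5 (Charger): category_id=NULL, no match -> dropped
  - product 6 (Speaker): category_id=2 -> matches Outdoor
So 2 of 6 rows are dropped.

SQL:
SELECT a.name, b.name AS category
FROM products a
INNER JOIN categories b ON a.category_id = b.id

Result:
name    | category   
--------+------------
Mouse   | Kitchen    
Desk    | Supplies   
Phone   | Electronics
Speaker | Outdoor    


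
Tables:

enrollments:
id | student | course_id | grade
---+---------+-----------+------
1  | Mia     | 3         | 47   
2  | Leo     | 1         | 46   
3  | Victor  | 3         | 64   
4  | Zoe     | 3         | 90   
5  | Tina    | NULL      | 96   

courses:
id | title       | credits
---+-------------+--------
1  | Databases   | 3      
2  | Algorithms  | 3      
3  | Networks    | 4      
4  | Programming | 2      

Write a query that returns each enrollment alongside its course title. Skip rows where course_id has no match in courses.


INNER JOIN keeps only enrollments rows whose course_id matches an id in courses. Walk through each enrollment:
  - enrollment 1 (Mia): course_id=3 -> matches Networks
  - enrollment 2 (Leo): course_id=1 -> matches Databases
  - enrollment 3 (Victor): course_id=3 -> matches Networks
  - enrollment 4 (Zoe): course_id=3 -> matches Networks
  - enrollment 5 (Tina): course_id=NULL, no match -> dropped
So 1 of 5 rows is dropped.

SQL:
SELECT a.student, b.title AS course
FROM enrollments a
INNER JOIN courses b ON a.course_id = b.id

Result:
student | course   
--------+----------
Mia     | Networks 
Leo     | Databases
Victor  | Networks 
Zoe     | Networks 


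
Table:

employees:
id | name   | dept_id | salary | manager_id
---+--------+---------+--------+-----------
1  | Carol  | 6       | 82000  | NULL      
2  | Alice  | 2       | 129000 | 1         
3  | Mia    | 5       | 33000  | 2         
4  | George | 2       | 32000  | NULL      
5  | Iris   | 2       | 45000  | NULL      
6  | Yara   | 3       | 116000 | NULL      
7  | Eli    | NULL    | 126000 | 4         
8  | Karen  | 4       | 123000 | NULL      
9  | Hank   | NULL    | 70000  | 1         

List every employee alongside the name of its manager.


This is a self-join: employees is joined to a second copy of itself, matching each row's manager_id to another row's id. Use LEFT JOIN so rows with manager_id=NULL are kept.
  - employee 1 (Carol): manager_id=NULL -> NULL
  - employee 2 (Alice): manager_id=1 -> Carol
  - employee 3 (Mia): manager_id=2 -> Alice
  - employee 4 (George): manager_id=NULL -> NULL
  - employee 5 (Iris): manager_id=NULL -> NULL
  - employee 6 (Yara): manager_id=NULL -> NULL
  - employee 7 (Eli): manager_id=4 -> George
  - employee 8 (Karen): manager_id=NULL -> NULL
  - employee 9 (Hank): manager_id=1 -> Carol

SQL:
SELECT a.name AS item, b.name AS manager
FROM employees a
LEFT JOIN employees b ON a.manager_id = b.id

Result:
item   | manager
-------+--------
Carol  | NULL   
Alice  | Carol  
Mia    | Alice  
George | NULL   
Iris   | NULL   
Yara   | NULL   
Eli    | George 
Karen  | NULL   
Hank   | Carol  


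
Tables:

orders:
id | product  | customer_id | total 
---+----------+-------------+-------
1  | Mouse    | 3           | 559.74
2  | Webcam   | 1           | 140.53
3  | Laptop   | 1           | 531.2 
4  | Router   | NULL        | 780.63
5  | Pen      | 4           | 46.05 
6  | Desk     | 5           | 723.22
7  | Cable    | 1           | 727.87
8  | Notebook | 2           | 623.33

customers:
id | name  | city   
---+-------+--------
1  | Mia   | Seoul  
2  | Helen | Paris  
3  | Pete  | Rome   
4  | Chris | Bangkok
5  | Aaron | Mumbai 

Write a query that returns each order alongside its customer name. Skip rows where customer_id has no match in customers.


INNER JOIN keeps only orders rows whose customer_id matches an id in customers. Walk through each order:
  - order 1 (Mouse): customer_id=3 -> matches Pete
  - order 2 (Webcam): customer_id=1 -> matches Mia
  - order 3 (Laptop): customer_id=1 -> matches Mia
  - order 4 (Router): customer_id=NULL, no match -> dropped
  - order 5 (Pen): customer_id=4 -> matches Chris
  - order 6 (Desk): customer_id=5 -> matches Aaron
  - order 7 (Cable): customer_id=1 -> matches Mia
  - order 8 (Notebook): customer_id=2 -> matches Helen
So 1 of 8 rows is dropped.

SQL:
SELECT a.product, b.name AS customer
FROM orders a
INNER JOIN customers b ON a.customer_id = b.id

Result:
product  | customer
---------+---------
Mouse    | Pete    
Webcam   | Mia     
Laptop   | Mia     
Pen      | Chris   
Desk     | Aaron   
Cable    | Mia     
Notebook | Helen   


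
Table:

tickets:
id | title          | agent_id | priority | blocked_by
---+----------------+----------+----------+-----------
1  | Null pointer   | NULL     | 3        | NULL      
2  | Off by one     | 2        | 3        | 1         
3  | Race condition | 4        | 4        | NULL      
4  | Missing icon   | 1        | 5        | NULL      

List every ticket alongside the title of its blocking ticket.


This is a self-join: tickets is joined to a second copy of itself, matching each row's blocked_by to another row's id. Use LEFT JOIN so rows with blocked_by=NULL are kept.
  - ticket 1 (Null pointer): blocked_by=NULL -> NULL
  - ticket 2 (Off by one): blocked_by=1 -> Null pointer
  - ticket 3 (Race condition): blocked_by=NULL -> NULL
  - ticket 4 (Missing icon): blocked_by=NULL -> NULL

SQL:
SELECT a.title AS item, b.title AS blocked_by
FROM tickets a
LEFT JOIN tickets b ON a.blocked_by = b.id

Result:
item           | blocked_by  
---------------+-------------
Null pointer   | NULL        
Off by one     | Null pointer
Race condition | NULL        
Missing icon   | NULL        


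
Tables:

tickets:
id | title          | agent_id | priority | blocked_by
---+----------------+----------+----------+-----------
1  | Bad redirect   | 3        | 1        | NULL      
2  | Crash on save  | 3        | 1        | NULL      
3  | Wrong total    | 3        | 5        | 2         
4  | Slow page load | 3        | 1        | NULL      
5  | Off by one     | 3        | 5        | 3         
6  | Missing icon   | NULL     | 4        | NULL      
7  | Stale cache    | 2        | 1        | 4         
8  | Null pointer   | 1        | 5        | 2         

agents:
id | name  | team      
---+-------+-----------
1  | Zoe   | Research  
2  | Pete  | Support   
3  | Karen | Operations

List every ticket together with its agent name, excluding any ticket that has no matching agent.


INNER JOIN keeps only tickets rows whose agent_id matches an id in agents. Walk through each ticket:
  - ticket 1 (Bad redirect): agent_id=3 -> matches Karen
  - ticket 2 (Crash on save): agent_id=3 -> matches Karen
  - ticket 3 (Wrong total): agent_id=3 -> matches Karen
  - ticket 4 (Slow page load): agent_id=3 -> matches Karen
  - ticket 5 (Off by one): agent_id=3 -> matches Karen
  - ticket 6 (Missing icon): agent_id=NULL, no match -> dropped
  - ticket 7 (Stale cache): agent_id=2 -> matches Pete
  - ticket 8 (Null pointer): agent_id=1 -> matches Zoe
So 1 of 8 rows is dropped.

SQL:
SELECT a.title, b.name AS agent
FROM tickets a
INNER JOIN agents b ON a.agent_id = b.id

Result:
title          | agent
---------------+------
Bad redirect   | Karen
Crash on save  | Karen
Wrong total    | Karen
Slow page load | Karen
Off by one     | Karen
Stale cache    | Pete 
Null pointer   | Zoe  


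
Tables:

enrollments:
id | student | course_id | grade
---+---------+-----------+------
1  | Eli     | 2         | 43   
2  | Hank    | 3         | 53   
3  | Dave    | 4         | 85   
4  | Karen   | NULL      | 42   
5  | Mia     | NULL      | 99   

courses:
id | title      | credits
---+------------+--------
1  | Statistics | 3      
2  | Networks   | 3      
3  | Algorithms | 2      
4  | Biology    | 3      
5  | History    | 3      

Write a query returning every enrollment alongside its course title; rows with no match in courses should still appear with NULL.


LEFT JOIN keeps every row from enrollments (the left table); where course_id has no match in courses, the course columns become NULL. Walk through each enrollment:
  - enrollment 1 (Eli): course_id=2 -> matches Networks
  - enrollment 2 (Hank): course_id=3 -> matches Algorithms
  - enrollment 3 (Dave): course_id=4 -> matches Biology
  - enrollment 4 (Karen): course_id=NULL, no match -> kept with NULL
  - enrollment 5 (Mia): course_id=NULL, no match -> kept with NULL
All 5 rows appear; 2 have NULL course.

SQL:
SELECT a.student, b.title AS course
FROM enrollments a
LEFT JOIN courses b ON a.course_id = b.id

Result:
student | course    
--------+-----------
Eli     | Networks  
Hank    | Algorithms
Dave    | Biology   
Karen   | NULL      
Mia     | NULL      


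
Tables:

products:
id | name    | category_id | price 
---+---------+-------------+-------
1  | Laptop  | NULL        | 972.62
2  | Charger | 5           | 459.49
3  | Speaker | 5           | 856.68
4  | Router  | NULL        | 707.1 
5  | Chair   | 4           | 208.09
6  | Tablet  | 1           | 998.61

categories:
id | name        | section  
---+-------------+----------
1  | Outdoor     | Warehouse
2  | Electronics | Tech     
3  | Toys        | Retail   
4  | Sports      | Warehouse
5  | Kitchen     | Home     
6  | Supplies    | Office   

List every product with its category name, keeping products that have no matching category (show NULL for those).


LEFT JOIN keeps every row from products (the left table); where category_id has no match in categories, the category columns become NULL. Walk through each product:
  - product 1 (Laptop): category_id=NULL, no match -> kept with NULL
  - product 2 (Charger): category_id=5 -> matches Kitchen
  - product 3 (Speaker): category_id=5 -> matches Kitchen
  - product 4 (Router): category_id=NULL, no match -> kept with NULL
  - product 5 (Chair): category_id=4 -> matches Sports
  - product 6 (Tablet): category_id=1 -> matches Outdoor
All 6 rows appear; 2 have NULL category.

SQL:
SELECT a.name, b.name AS category
FROM products a
LEFT JOIN categories b ON a.category_id = b.id

Result:
name    | category
--------+---------
Laptop  | NULL    
Charger | Kitchen 
Speaker | Kitchen 
Router  | NULL    
Chair   | Sports  
Tablet  | Outdoor 


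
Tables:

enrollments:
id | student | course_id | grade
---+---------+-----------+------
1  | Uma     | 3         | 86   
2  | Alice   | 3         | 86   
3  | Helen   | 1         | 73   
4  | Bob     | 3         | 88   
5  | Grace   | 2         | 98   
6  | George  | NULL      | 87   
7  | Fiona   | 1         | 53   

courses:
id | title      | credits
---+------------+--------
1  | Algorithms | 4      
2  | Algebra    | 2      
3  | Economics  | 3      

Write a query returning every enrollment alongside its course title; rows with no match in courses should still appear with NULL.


LEFT JOIN keeps every row from enrollments (the left table); where course_id has no match in courses, the course columns become NULL. Walk through each enrollment:
  - enrollment 1 (Uma): course_id=3 -> matches Economics
  - enrollment 2 (Alice): course_id=3 -> matches Economics
  - enrollment 3 (Helen): course_id=1 -> matches Algorithms
  - enrollment 4 (Bob): course_id=3 -> matches Economics
  - enrollment 5 (Grace): course_id=2 -> matches Algebra
  - enrollment 6 (George): course_id=NULL, no match -> kept with NULL
  - enrollment 7 (Fiona): course_id=1 -> matches Algorithms
All 7 rows appear; 1 has NULL course.

SQL:
SELECT a.student, b.title AS course
FROM enrollments a
LEFT JOIN courses b ON a.course_id = b.id

Result:
student | course    
--------+-----------
Uma     | Economics 
Alice   | Economics 
Helen   | Algorithms
Bob     | Economics 
Grace   | Algebra   
George  | NULL      
Fiona   | Algorithms


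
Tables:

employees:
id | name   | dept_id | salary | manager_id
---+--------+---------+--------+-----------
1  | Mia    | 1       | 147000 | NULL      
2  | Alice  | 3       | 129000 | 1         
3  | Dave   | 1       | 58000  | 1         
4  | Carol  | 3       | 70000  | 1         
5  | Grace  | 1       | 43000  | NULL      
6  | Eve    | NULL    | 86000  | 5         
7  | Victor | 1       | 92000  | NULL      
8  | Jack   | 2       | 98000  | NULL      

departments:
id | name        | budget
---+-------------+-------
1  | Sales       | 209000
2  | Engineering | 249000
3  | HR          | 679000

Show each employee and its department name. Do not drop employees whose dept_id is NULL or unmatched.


LEFT JOIN keeps every row from employees (the left table); where dept_id has no match in departments, the department columns become NULL. Walk through each employee:
  - employee 1 (Mia): dept_id=1 -> matches Sales
  - employee 2 (Alice): dept_id=3 -> matches HR
  - employee 3 (Dave): dept_id=1 -> matches Sales
  - employee 4 (Carol): dept_id=3 -> matches HR
  - employee 5 (Grace): dept_id=1 -> matches Sales
  - employee 6 (Eve): dept_id=NULL, no match -> kept with NULL
  - employee 7 (Victor): dept_id=1 -> matches Sales
  - employee 8 (Jack): dept_id=2 -> matches Engineering
All 8 rows appear; 1 has NULL department.

SQL:
SELECT a.name, b.name AS department
FROM employees a
LEFT JOIN departments b ON a.dept_id = b.id

Result:
name   | department 
-------+------------
Mia    | Sales      
Alice  | HR         
Dave   | Sales      
Carol  | HR         
Grace  | Sales      
Eve    | NULL       
Victor | Sales      
Jack   | Engineering


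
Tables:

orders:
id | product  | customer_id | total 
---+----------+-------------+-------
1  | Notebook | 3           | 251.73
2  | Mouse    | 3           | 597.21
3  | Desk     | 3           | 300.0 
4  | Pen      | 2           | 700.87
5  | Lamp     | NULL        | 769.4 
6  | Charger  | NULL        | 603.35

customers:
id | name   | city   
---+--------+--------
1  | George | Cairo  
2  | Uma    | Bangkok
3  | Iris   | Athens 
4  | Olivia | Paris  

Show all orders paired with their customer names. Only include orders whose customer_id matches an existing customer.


INNER JOIN keeps only orders rows whose customer_id matches an id in customers. Walk through each order:
  - order 1 (Notebook): customer_id=3 -> matches Iris
  - order 2 (Mouse): customer_id=3 -> matches Iris
  - order 3 (Desk): customer_id=3 -> matches Iris
  - order 4 (Pen): customer_id=2 -> matches Uma
  - order 5 (Lamp): customer_id=NULL, no match -> dropped
  - order 6 (Charger): customer_id=NULL, no match -> dropped
So 2 of 6 rows are dropped.

SQL:
SELECT a.product, b.name AS customer
FROM orders a
INNER JOIN customers b ON a.customer_id = b.id

Result:
product  | customer
---------+---------
Notebook | Iris    
Mouse    | Iris    
Desk     | Iris    
Pen      | Uma     


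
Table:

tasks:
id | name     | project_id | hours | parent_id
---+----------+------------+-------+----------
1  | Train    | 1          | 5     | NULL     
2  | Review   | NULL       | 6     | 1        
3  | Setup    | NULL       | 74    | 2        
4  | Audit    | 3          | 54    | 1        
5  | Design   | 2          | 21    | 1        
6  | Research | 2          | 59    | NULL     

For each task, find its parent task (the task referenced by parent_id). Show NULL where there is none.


This is a self-join: tasks is joined to a second copy of itself, matching each row's parent_id to another row's id. Use LEFT JOIN so rows with parent_id=NULL are kept.
  - task 1 (Train): parent_id=NULL -> NULL
  - task 2 (Review): parent_id=1 -> Train
  - task 3 (Setup): parent_id=2 -> Review
  - task 4 (Audit): parent_id=1 -> Train
  - task 5 (Design): parent_id=1 -> Train
  - task 6 (Research): parent_id=NULL -> NULL

SQL:
SELECT a.name AS item, b.name AS parent
FROM tasks a
LEFT JOIN tasks b ON a.parent_id = b.id

Result:
item     | parent
---------+-------
Train    | NULL  
Review   | Train 
Setup    | Review
Audit    | Train 
Design   | Train 
Research | NULL  


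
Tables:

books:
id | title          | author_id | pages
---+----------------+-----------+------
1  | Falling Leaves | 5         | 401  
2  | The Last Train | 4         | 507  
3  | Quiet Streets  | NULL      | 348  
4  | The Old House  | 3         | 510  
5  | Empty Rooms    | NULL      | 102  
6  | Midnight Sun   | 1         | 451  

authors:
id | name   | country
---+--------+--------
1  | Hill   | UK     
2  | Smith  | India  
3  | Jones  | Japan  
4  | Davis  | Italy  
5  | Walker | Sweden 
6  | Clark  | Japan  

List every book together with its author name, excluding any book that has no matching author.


INNER JOIN keeps only books rows whose author_id matches an id in authors. Walk through each book:
  - book 1 (Falling Leaves): author_id=5 -> matches Walker
  - book 2 (The Last Train): author_id=4 -> matches Davis
  - book 3 (Quiet Streets): author_id=NULL, no match -> dropped
  - book 4 (The Old House): author_id=3 -> matches Jones
  - book 5 (Empty Rooms): author_id=NULL, no match -> dropped
  - book 6 (Midnight Sun): author_id=1 -> matches Hill
So 2 of 6 rows are dropped.

SQL:
SELECT a.title, b.name AS author
FROM books a
INNER JOIN authors b ON a.author_id = b.id

Result:
title          | author
---------------+-------
Falling Leaves | Walker
The Last Train | Davis 
The Old House  | Jones 
Midnight Sun   | Hill  
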